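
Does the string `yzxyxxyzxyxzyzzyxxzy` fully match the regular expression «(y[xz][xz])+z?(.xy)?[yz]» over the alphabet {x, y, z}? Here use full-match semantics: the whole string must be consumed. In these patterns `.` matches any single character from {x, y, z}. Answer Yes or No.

Yes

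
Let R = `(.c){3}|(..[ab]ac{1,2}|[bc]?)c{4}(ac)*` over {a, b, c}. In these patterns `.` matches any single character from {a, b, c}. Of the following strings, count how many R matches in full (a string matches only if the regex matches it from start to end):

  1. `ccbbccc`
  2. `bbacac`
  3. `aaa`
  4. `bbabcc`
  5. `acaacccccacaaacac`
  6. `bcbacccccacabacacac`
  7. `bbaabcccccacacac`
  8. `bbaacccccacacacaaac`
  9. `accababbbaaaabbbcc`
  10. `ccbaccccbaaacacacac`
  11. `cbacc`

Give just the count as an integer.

0

1 → no match
2 → no match
3 → no match
4 → no match
5 → no match
6 → no match
7 → no match
8 → no match
9 → no match
10 → no match
11 → no match
Total matched: 0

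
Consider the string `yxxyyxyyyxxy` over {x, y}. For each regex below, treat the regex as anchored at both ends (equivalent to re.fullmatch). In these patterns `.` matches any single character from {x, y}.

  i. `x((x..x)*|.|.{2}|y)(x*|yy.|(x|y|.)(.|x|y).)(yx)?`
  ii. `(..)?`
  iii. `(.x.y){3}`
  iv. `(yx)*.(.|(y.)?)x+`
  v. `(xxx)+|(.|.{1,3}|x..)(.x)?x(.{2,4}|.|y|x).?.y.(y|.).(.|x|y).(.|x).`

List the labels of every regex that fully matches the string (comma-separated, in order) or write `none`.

iii, v

i → no match — must start with `x`
ii → no match
iii → match
iv → no match — must end with `x`
v → match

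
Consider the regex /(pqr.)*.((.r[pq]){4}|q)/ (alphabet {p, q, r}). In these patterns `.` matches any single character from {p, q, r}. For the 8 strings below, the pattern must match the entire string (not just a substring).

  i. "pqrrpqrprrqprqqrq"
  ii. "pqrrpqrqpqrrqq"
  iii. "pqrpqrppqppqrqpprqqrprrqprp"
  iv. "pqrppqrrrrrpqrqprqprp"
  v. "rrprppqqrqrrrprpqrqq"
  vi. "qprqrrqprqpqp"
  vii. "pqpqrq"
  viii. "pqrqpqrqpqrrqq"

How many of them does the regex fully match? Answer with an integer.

i → match
ii → match
iii → no match
iv → match
v → no match
vi → no match
vii → no match
viii → match
Total matched: 4

4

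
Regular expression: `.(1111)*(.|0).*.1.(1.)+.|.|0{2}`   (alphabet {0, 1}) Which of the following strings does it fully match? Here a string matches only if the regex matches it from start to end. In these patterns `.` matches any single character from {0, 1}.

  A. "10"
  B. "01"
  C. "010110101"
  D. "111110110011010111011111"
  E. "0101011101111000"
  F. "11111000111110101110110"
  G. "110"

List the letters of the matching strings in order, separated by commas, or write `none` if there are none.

C, D, F

A → no match
B → no match
C → match
D → match
E → no match
F → match
G → no match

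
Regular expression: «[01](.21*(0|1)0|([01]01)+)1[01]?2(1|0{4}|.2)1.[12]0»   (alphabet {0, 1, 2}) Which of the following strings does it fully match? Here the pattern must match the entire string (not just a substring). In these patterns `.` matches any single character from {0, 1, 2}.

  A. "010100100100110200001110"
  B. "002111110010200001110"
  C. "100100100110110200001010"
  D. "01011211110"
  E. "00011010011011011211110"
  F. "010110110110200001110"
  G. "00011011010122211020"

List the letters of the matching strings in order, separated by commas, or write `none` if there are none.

A → match
B → match
C → match
D. "01011211110" → match
E → match
F → match
G → no match

A, B, C, D, E, F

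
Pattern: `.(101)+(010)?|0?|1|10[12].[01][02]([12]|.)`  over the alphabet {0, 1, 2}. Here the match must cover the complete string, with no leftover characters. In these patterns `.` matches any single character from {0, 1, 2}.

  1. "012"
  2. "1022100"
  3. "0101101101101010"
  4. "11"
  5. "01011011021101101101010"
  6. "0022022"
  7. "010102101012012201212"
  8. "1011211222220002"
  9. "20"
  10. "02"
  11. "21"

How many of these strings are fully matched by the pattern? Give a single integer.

1 → no match
2 → match
3 → match
4 → no match
5 → no match
6 → no match
7 → no match
8 → no match
9 → no match
10 → no match
11 → no match
Total matched: 2

2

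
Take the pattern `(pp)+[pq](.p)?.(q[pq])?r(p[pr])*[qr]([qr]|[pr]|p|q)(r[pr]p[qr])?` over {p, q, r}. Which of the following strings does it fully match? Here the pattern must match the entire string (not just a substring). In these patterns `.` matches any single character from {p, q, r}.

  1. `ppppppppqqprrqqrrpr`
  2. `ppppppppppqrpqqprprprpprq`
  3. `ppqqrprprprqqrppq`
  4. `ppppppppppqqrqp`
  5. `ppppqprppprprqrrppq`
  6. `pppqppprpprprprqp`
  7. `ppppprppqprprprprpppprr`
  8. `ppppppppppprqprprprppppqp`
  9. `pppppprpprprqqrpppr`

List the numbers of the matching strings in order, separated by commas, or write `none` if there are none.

1, 2, 3, 4, 5, 7, 8

1 → match
2 → match
3 → match
4 → match
5 → match
6 → no match
7 → match
8 → match
9 → no match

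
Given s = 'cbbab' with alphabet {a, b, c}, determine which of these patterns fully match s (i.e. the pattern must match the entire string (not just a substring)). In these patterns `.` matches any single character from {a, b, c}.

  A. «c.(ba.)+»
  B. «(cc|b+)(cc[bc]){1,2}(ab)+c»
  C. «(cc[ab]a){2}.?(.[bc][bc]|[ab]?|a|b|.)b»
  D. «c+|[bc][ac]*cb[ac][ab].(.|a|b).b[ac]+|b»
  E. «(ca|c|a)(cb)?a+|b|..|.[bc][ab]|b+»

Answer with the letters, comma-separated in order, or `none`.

A

A → match
B → no match — must end with 'abc'
C → no match — must start with 'cc'
D → no match
E → no match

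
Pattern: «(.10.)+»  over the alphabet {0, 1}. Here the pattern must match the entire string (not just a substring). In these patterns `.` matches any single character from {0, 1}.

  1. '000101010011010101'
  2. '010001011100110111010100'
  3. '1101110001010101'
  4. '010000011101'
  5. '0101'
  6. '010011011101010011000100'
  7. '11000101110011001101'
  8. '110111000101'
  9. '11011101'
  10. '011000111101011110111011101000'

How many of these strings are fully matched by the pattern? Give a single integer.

1 → no match
2 → match
3 → match
4. '010000011101' → no match
5. '0101' → match
6 → match
7 → match
8. '110111000101' → match
9. '11011101' → match
10 → no match
Total matched: 7

7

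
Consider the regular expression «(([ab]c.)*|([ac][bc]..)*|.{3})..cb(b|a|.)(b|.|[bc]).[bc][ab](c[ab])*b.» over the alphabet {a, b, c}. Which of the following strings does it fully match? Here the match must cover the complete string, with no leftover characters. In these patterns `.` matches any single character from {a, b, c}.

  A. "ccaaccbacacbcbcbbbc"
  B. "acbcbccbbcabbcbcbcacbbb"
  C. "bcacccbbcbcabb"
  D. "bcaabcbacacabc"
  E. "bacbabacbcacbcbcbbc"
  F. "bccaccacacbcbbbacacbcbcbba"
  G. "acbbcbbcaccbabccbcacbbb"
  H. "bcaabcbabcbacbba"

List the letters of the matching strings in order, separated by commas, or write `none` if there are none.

A → match
B → match
C → match
D → match
E → match
F → match
G → match
H → match

A, B, C, D, E, F, G, H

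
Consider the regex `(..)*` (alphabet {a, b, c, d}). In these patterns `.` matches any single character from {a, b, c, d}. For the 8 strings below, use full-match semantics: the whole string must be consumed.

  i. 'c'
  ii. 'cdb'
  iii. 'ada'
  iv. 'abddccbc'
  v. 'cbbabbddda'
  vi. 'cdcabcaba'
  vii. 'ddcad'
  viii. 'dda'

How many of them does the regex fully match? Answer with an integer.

i → no match
ii → no match
iii → no match
iv → match
v → match
vi → no match
vii → no match
viii → no match
Total matched: 2

2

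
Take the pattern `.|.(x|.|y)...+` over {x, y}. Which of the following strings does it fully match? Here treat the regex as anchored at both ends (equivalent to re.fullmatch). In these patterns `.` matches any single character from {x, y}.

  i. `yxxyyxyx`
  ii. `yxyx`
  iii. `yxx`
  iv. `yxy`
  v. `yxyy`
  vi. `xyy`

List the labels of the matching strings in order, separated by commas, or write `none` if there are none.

i

i → match
ii → no match
iii → no match
iv → no match
v → no match
vi → no match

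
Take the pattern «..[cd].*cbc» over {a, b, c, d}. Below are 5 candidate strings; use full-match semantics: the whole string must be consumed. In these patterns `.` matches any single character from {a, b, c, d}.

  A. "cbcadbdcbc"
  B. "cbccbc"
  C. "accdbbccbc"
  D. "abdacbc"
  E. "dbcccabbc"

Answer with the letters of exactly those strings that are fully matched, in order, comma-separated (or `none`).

A, B, C, D

A → match
B → match
C → match
D → match
E → no match — must end with "cbc"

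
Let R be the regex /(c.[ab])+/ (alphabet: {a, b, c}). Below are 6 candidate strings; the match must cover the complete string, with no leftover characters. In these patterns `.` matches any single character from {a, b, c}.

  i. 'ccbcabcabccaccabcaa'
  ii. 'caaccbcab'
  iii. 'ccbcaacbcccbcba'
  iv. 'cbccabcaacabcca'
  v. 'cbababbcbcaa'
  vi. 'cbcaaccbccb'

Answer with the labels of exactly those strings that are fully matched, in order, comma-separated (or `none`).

i → no match
ii → match
iii → no match
iv → no match
v → no match
vi → no match

ii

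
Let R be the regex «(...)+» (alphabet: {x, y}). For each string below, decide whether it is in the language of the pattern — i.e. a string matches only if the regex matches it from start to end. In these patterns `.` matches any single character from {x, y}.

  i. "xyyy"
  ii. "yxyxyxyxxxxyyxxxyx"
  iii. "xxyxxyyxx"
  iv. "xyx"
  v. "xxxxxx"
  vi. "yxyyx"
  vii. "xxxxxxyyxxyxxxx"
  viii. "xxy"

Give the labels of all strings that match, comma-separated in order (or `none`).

ii, iii, iv, v, vii, viii

i → no match
ii → match
iii → match
iv → match
v → match
vi → no match
vii → match
viii → match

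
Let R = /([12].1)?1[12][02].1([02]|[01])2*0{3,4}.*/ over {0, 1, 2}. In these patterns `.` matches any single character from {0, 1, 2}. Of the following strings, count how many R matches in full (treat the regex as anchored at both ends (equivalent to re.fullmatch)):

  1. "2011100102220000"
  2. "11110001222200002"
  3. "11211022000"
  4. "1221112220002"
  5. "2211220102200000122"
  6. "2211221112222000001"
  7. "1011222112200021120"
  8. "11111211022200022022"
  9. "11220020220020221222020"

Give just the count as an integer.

1 → match
2 → no match
3. "11211022000" → match
4 → match
5 → match
6 → match
7 → match
8 → match
9 → no match
Total matched: 7

7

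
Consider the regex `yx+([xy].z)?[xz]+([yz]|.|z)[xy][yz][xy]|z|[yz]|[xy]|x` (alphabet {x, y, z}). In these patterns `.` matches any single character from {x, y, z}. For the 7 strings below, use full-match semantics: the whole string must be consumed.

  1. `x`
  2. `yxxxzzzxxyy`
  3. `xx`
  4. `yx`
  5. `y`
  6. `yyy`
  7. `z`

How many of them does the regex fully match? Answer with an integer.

4

1 → match
2 → match
3 → no match
4 → no match
5 → match
6 → no match
7 → match
Total matched: 4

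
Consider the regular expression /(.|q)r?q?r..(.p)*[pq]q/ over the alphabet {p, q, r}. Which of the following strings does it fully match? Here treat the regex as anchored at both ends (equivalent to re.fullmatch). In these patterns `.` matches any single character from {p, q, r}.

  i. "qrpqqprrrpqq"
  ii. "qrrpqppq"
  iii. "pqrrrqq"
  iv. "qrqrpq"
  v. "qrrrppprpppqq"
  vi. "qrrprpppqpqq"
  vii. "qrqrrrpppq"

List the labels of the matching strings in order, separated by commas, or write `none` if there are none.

ii, iii, iv, v, vi, vii

i. "qrpqqprrrpqq" → no match
ii. "qrrpqppq" → match
iii. "pqrrrqq" → match
iv. "qrqrpq" → match
v → match
vi. "qrrprpppqpqq" → match
vii. "qrqrrrpppq" → match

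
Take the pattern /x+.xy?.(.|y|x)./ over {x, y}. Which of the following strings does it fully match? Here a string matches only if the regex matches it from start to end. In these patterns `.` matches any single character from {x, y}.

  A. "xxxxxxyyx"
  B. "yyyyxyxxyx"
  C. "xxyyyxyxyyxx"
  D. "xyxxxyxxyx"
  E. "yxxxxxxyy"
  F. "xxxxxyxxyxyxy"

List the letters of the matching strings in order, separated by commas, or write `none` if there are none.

A

A → match
B → no match — must start with "x"
C → no match
D → no match
E → no match — must start with "x"
F → no match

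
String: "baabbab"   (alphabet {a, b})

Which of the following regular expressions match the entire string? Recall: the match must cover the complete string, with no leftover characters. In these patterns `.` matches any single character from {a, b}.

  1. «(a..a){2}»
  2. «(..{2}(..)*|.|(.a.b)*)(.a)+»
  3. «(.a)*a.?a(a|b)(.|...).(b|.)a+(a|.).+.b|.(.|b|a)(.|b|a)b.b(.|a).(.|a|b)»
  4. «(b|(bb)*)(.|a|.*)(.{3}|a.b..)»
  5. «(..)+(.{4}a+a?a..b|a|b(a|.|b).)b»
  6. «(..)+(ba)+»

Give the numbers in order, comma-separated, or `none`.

4

1 → no match — must start with "a"
2 → no match — must end with "a"
3 → no match
4 → match
5 → no match
6 → no match — must end with "ba"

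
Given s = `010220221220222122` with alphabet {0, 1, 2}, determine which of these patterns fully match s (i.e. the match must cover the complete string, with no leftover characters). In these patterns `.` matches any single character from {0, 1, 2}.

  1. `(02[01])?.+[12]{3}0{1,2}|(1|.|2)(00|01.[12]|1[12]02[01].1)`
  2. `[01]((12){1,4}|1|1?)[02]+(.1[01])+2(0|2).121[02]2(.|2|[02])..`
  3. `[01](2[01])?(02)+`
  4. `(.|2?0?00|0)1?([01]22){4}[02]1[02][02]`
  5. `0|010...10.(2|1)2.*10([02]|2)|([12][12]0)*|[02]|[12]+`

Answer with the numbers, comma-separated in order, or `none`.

1 → no match
2 → no match
3 → no match — must end with `02`
4 → match
5 → no match

4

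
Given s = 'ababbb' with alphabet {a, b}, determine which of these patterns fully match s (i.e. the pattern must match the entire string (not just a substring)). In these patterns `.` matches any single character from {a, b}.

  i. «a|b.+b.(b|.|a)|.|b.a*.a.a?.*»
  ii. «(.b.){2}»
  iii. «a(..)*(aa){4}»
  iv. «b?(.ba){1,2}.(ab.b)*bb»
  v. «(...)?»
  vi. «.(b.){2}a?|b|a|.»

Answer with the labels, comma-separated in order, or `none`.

i → no match
ii → match
iii → no match — must end with 'aa'
iv → match
v → no match
vi → no match

ii, iv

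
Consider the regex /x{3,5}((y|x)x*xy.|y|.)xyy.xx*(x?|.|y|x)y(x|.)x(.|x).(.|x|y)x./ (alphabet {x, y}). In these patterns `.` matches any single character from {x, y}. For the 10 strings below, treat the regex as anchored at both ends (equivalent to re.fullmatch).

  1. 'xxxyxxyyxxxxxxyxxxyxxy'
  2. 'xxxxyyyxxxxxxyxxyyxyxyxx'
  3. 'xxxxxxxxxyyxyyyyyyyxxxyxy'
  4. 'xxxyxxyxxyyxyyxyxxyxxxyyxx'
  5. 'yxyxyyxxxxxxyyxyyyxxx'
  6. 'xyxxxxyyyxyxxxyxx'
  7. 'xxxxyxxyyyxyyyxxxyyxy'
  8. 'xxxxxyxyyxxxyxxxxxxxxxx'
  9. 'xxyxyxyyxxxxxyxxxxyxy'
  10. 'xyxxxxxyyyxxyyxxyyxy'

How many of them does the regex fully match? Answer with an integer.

0

1 → no match
2 → no match
3 → no match
4 → no match
5 → no match — must start with 'x'
6 → no match
7 → no match
8 → no match
9 → no match
10 → no match
Total matched: 0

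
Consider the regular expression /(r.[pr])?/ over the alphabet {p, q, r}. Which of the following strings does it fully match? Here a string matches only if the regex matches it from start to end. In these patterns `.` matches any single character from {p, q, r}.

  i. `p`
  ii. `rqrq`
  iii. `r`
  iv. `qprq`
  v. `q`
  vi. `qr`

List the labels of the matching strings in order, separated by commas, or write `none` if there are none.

none

i → no match
ii → no match
iii → no match
iv → no match
v → no match
vi → no match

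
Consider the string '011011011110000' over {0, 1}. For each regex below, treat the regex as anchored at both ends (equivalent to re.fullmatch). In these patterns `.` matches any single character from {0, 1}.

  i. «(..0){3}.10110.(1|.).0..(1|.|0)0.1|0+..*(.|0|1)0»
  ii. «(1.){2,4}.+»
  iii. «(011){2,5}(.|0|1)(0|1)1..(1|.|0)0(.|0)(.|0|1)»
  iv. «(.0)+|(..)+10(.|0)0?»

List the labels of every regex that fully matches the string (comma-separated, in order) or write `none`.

i → match
ii → no match — must start with '1'
iii → match
iv → no match

i, iii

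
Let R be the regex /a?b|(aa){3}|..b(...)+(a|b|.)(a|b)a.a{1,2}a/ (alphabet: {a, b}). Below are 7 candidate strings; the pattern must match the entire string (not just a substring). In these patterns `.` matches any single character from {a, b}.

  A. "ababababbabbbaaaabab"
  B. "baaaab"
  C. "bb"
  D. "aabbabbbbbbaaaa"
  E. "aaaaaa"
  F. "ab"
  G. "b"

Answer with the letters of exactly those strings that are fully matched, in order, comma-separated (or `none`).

A → no match
B → no match
C → no match
D → match
E → match
F → match
G → match

D, E, F, G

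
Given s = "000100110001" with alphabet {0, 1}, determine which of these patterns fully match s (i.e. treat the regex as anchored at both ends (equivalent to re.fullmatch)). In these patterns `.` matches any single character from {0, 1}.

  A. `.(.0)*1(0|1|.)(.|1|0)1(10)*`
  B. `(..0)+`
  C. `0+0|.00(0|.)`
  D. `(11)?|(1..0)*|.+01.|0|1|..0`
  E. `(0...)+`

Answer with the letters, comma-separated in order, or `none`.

E

A → no match
B → no match — must end with "0"
C → no match
D → no match
E → match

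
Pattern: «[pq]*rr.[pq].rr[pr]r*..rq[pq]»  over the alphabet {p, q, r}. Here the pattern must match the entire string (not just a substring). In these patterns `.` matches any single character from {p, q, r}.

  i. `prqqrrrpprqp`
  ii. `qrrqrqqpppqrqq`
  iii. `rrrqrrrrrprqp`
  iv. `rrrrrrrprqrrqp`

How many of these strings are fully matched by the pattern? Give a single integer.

1

i → no match
ii → no match
iii → match
iv → no match
Total matched: 1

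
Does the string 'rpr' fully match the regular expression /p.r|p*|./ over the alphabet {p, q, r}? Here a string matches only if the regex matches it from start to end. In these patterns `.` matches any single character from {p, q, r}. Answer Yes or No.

No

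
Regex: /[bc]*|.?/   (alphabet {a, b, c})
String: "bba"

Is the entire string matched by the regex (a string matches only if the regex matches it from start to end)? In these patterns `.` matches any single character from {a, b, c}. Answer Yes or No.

No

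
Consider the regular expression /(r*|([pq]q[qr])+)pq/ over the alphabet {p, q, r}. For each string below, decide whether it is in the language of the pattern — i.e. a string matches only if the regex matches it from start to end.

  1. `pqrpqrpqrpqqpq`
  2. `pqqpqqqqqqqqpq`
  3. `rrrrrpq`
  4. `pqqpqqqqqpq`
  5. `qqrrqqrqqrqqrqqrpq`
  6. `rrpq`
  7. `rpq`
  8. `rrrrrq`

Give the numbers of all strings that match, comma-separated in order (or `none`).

1 → match
2 → match
3. `rrrrrpq` → match
4. `pqqpqqqqqpq` → match
5 → no match
6. `rrpq` → match
7. `rpq` → match
8. `rrrrrq` → no match — must end with `pq`

1, 2, 3, 4, 6, 7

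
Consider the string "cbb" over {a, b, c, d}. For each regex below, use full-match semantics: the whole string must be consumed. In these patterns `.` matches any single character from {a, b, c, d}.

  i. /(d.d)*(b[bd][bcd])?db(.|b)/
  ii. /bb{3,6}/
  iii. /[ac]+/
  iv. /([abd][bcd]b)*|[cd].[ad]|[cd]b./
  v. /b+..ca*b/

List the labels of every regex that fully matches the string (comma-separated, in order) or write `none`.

i → no match
ii → no match — must start with "bb"
iii → no match
iv → match
v → no match — must start with "b"

iv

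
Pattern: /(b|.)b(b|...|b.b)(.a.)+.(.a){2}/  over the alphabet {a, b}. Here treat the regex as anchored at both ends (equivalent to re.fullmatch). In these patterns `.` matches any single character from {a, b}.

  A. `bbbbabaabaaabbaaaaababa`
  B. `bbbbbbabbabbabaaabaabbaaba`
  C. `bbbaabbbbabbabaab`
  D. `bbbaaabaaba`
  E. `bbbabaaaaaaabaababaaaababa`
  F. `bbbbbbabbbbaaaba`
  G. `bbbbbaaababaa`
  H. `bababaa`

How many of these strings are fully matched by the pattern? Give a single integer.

1

A → no match
B → no match
C → no match — must end with `a`
D. `bbbaaabaaba` → match
E → no match
F → no match
G → no match
H. `bababaa` → no match
Total matched: 1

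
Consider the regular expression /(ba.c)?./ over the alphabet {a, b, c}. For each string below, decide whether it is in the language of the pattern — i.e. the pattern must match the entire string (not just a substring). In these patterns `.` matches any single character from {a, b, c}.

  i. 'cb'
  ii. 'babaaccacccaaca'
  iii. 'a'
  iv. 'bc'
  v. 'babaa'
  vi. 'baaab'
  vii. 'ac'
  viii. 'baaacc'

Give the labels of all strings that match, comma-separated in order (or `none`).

iii

i → no match
ii → no match
iii → match
iv → no match
v → no match
vi → no match
vii → no match
viii → no match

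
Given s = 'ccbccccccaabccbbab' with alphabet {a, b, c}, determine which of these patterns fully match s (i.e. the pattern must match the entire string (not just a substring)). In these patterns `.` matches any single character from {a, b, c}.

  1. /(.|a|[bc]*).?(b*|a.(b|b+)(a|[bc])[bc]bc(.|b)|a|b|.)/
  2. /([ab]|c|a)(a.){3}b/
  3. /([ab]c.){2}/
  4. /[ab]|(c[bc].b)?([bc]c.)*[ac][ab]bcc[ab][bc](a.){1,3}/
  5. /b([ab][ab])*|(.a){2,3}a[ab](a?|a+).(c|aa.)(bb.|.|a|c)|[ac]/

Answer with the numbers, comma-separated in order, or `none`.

4

1 → no match
2 → no match
3 → no match
4 → match
5 → no match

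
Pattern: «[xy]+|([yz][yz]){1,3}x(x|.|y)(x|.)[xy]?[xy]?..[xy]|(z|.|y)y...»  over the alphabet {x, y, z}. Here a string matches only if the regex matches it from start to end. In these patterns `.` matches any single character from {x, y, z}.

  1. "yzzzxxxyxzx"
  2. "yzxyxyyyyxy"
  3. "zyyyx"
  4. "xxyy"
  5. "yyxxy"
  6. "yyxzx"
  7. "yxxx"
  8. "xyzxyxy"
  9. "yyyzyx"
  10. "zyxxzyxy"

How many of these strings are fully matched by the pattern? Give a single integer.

7

1. "yzzzxxxyxzx" → match
2. "yzxyxyyyyxy" → no match
3. "zyyyx" → match
4. "xxyy" → match
5. "yyxxy" → match
6. "yyxzx" → match
7. "yxxx" → match
8. "xyzxyxy" → no match
9. "yyyzyx" → no match
10. "zyxxzyxy" → match
Total matched: 7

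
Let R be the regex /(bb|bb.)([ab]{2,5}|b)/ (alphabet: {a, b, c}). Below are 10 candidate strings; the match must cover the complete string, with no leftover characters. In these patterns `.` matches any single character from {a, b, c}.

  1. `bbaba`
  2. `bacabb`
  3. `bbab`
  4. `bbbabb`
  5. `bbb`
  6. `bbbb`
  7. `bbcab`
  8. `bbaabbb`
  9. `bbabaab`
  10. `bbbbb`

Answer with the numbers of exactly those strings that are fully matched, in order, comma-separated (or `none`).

1, 3, 4, 5, 6, 7, 8, 9, 10

1 → match
2 → no match — must start with `bb`
3 → match
4 → match
5 → match
6 → match
7 → match
8 → match
9 → match
10 → match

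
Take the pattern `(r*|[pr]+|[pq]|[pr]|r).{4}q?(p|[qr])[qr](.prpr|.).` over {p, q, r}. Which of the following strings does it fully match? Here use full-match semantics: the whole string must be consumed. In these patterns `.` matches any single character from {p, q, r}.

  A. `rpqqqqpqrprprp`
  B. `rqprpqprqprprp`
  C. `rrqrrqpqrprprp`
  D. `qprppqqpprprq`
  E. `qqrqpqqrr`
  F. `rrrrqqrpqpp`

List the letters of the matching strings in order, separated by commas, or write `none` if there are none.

A → match
B → match
C → match
D → match
E. `qqrqpqqrr` → match
F. `rrrrqqrpqpp` → match

A, B, C, D, E, F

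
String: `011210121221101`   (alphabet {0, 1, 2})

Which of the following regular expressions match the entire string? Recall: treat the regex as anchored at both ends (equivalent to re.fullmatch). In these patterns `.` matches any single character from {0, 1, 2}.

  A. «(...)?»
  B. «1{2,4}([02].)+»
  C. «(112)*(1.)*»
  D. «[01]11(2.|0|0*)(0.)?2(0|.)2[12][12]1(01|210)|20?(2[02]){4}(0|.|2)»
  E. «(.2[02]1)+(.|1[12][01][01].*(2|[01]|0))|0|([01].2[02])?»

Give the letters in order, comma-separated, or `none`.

A → no match
B → no match — must start with `1`
C → no match
D → match
E → no match

D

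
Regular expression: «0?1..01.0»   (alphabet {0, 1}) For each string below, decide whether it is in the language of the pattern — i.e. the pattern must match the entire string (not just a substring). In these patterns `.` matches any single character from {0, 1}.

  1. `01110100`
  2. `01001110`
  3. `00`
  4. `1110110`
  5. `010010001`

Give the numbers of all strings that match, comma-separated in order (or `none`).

1, 4

1 → match
2 → no match
3 → no match
4 → match
5 → no match — must end with `0`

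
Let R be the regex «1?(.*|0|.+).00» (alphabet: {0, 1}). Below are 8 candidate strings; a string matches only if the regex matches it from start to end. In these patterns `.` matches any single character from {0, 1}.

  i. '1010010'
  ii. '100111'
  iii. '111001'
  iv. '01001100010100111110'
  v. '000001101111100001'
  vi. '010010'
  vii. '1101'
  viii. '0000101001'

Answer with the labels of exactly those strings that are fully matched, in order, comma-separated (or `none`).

none

i → no match — must end with '00'
ii → no match — must end with '00'
iii → no match — must end with '00'
iv → no match — must end with '00'
v → no match — must end with '00'
vi → no match — must end with '00'
vii → no match — must end with '00'
viii → no match — must end with '00'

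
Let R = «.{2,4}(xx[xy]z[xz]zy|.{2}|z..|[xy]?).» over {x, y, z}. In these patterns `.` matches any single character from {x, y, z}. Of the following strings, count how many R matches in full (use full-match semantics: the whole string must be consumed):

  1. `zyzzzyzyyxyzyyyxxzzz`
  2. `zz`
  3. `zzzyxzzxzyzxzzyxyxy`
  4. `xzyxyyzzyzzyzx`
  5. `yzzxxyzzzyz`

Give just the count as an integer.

1

1 → no match
2 → no match
3 → no match
4 → no match
5 → match
Total matched: 1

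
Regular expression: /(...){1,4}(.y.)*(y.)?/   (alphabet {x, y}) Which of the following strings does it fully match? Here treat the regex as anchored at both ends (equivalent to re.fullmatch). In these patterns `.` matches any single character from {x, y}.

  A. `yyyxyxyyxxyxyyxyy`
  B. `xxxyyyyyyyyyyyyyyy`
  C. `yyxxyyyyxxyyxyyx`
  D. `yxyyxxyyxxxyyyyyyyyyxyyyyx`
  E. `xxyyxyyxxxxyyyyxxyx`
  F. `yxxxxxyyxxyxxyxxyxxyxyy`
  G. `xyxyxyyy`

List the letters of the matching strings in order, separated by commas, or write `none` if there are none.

A → match
B → match
C → no match
D → match
E → no match
F → match
G → match

A, B, D, F, G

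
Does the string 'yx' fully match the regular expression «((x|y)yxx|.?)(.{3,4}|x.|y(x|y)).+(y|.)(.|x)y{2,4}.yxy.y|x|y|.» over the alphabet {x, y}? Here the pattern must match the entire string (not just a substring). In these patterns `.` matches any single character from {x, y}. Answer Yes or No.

No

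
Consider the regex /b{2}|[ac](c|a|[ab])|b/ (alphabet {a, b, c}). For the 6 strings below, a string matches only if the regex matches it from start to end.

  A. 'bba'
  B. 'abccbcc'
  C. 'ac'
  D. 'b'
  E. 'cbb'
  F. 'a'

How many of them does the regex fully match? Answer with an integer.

2

A → no match
B → no match
C → match
D → match
E → no match
F → no match
Total matched: 2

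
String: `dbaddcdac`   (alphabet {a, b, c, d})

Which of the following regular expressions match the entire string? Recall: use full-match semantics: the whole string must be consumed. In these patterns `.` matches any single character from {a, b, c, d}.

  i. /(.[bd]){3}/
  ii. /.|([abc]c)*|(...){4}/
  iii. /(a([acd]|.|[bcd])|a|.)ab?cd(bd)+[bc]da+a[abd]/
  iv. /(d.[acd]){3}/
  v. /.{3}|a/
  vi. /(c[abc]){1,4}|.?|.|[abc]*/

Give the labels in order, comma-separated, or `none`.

iv

i → no match
ii → no match
iii → no match
iv → match
v → no match
vi → no match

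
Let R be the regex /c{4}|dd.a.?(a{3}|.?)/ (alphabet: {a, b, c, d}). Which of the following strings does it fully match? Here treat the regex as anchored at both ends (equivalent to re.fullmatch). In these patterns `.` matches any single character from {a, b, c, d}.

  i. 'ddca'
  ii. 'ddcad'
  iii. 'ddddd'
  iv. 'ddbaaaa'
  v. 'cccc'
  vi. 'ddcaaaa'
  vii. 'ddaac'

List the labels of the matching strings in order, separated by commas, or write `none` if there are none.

i → match
ii → match
iii → no match
iv → match
v → match
vi → match
vii → match

i, ii, iv, v, vi, vii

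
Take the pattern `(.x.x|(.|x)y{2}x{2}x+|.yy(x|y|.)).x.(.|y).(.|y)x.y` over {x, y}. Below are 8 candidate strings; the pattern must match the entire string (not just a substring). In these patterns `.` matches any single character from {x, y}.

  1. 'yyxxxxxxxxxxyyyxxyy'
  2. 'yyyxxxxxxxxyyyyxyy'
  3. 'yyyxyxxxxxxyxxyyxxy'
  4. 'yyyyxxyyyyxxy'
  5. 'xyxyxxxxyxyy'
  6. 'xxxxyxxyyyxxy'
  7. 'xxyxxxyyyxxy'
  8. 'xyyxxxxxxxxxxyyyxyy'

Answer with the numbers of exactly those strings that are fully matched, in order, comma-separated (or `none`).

1 → no match
2 → match
3 → no match
4 → match
5 → no match
6 → match
7 → no match
8 → match

2, 4, 6, 8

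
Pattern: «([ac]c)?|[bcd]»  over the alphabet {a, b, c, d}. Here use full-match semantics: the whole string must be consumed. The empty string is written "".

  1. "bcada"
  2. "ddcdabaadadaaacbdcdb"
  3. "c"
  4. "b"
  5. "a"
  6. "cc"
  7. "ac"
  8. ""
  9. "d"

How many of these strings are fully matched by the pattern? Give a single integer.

6

1 → no match
2 → no match
3 → match
4 → match
5 → no match
6 → match
7 → match
8 → match
9 → match
Total matched: 6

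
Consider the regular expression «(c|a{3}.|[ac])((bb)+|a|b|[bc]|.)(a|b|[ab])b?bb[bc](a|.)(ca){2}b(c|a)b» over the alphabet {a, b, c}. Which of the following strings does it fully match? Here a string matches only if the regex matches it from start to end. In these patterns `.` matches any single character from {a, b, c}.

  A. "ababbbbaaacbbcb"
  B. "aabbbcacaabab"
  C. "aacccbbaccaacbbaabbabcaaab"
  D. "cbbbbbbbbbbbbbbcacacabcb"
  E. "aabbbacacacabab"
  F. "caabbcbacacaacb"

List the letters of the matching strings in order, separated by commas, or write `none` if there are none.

D

A → no match
B → no match
C → no match
D → match
E → no match
F → no match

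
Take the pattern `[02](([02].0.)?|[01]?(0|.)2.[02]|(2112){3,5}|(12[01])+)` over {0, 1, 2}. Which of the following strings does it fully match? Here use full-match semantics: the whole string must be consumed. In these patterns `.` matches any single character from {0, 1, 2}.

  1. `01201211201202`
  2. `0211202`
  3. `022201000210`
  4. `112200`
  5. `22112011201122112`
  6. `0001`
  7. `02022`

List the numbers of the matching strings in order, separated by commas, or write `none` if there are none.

none

1 → no match
2 → no match
3 → no match
4 → no match
5 → no match
6 → no match
7 → no match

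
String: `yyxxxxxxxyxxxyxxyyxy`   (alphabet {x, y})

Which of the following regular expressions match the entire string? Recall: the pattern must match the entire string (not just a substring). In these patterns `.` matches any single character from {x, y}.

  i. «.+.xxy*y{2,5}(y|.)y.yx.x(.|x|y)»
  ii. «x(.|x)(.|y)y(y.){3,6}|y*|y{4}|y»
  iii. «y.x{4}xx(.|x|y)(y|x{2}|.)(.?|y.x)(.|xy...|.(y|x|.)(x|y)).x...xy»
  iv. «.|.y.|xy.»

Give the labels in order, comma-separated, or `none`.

iii

i → no match
ii → no match
iii → match
iv → no match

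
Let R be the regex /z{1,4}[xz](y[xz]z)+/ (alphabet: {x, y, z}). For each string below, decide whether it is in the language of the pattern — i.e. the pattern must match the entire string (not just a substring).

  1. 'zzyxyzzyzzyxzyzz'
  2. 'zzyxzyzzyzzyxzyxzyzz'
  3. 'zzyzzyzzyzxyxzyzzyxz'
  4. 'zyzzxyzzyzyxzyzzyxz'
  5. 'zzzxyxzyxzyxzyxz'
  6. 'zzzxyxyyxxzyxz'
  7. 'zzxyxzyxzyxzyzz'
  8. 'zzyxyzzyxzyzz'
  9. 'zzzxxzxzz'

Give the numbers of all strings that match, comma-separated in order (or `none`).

2, 5, 7

1 → no match
2 → match
3 → no match
4 → no match
5 → match
6 → no match
7 → match
8 → no match
9 → no match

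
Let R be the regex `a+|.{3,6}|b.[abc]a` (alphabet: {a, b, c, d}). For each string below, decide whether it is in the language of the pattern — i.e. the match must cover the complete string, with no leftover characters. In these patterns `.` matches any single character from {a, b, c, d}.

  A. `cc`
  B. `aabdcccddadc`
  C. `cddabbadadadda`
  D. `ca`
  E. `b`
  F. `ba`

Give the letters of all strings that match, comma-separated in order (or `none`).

none

A → no match
B → no match
C → no match
D → no match
E → no match
F → no match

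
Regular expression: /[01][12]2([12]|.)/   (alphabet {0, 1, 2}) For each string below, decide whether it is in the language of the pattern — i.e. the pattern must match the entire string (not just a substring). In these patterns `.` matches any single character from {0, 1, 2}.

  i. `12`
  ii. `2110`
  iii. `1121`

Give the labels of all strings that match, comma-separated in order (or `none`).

iii

i → no match
ii → no match
iii → match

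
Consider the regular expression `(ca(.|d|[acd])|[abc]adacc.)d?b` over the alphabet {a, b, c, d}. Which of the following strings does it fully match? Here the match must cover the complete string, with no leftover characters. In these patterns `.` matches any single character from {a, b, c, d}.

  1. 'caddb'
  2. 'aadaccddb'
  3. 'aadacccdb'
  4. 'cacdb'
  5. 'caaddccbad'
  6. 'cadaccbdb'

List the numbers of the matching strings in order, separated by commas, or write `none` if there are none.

1 → match
2 → match
3 → match
4 → match
5 → no match — must end with 'b'
6 → match

1, 2, 3, 4, 6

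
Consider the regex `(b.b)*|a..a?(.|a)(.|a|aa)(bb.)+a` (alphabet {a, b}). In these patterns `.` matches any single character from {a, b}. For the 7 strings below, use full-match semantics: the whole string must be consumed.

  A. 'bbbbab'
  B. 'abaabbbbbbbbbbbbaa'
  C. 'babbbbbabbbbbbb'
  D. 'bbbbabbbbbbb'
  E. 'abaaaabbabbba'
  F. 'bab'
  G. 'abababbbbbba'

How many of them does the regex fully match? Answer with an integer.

7

A → match
B → match
C → match
D → match
E → match
F → match
G → match
Total matched: 7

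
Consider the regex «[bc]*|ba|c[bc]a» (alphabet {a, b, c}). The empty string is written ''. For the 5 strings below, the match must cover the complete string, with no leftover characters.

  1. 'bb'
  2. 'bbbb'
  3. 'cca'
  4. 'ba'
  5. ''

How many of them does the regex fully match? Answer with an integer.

5

1 → match
2 → match
3 → match
4 → match
5 → match
Total matched: 5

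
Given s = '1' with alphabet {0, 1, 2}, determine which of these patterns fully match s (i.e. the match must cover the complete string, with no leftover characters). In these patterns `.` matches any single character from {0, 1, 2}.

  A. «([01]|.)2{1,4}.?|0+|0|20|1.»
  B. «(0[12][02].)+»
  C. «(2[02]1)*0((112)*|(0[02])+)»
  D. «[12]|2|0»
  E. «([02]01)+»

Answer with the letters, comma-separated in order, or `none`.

D

A → no match
B → no match — must start with '0'
C → no match
D → match
E → no match — must end with '01'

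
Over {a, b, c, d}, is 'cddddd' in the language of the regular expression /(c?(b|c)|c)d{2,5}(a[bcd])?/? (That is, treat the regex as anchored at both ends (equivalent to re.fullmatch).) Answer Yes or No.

Yes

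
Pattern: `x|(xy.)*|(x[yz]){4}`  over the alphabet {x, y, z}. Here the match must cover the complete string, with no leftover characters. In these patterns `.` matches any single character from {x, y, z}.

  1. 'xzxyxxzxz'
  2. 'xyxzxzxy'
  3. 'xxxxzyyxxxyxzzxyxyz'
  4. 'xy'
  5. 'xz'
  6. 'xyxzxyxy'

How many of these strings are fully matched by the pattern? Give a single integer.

2

1 → no match
2 → match
3 → no match
4 → no match
5 → no match
6 → match
Total matched: 2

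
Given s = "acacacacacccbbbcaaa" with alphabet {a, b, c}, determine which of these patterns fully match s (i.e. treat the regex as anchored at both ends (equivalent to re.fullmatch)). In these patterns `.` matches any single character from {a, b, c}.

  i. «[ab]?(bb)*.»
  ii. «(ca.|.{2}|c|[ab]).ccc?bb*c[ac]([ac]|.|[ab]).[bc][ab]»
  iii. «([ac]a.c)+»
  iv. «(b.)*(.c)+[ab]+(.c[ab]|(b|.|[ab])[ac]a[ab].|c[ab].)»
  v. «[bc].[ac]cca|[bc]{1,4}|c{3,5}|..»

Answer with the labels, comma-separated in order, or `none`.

i → no match
ii → no match
iii → no match — must end with "c"
iv → match
v → no match

iv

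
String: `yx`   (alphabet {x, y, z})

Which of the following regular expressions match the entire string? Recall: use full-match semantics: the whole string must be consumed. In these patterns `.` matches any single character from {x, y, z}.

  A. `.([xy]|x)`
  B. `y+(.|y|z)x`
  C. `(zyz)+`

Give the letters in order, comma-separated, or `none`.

A → match
B → no match
C → no match — must start with `zyz`

A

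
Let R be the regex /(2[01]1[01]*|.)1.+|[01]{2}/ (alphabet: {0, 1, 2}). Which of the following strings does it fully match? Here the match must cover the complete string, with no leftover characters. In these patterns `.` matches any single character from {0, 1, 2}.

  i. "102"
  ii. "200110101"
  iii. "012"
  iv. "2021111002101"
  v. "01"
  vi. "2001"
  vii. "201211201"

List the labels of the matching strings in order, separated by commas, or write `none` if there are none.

iii, v

i → no match
ii → no match
iii → match
iv → no match
v → match
vi → no match
vii → no match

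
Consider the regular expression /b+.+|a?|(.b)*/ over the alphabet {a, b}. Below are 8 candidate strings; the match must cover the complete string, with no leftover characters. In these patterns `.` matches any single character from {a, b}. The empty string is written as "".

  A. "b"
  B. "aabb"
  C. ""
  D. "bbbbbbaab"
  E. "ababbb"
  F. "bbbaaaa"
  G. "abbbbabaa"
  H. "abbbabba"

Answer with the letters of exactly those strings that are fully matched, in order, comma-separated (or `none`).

A → no match
B → no match
C → match
D → match
E → match
F → match
G → no match
H → no match

C, D, E, F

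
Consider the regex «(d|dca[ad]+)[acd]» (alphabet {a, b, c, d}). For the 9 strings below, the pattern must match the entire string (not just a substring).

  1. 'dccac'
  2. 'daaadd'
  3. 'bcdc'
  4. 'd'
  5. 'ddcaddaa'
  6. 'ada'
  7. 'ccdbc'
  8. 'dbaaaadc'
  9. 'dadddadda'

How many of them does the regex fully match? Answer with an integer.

0

1 → no match
2 → no match
3 → no match
4 → no match
5 → no match
6 → no match
7 → no match
8 → no match
9 → no match
Total matched: 0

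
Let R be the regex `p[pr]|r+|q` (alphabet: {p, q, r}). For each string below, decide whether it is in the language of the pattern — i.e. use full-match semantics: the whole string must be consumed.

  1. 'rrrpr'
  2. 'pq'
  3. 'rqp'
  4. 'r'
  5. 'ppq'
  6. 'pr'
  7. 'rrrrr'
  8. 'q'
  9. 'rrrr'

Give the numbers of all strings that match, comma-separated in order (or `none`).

4, 6, 7, 8, 9

1 → no match
2 → no match
3 → no match
4 → match
5 → no match
6 → match
7 → match
8 → match
9 → match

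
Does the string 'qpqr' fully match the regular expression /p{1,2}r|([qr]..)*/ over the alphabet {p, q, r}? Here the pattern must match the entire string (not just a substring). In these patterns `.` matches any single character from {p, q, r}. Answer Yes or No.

No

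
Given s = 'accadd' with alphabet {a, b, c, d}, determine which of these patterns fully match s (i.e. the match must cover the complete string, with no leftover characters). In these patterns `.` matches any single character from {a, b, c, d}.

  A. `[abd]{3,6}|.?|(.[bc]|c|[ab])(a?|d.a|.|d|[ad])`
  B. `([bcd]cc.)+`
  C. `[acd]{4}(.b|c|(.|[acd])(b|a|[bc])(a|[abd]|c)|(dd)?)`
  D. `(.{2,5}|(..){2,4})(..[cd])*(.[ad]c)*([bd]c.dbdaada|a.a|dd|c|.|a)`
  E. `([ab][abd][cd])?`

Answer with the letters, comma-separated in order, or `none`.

C, D

A → no match
B → no match
C → match
D → match
E → no match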